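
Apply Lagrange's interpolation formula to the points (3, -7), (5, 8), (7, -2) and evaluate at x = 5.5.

Lagrange interpolation formula:
P(x) = Σ yᵢ × Lᵢ(x)
where Lᵢ(x) = Π_{j≠i} (x - xⱼ)/(xᵢ - xⱼ)

L_0(5.5) = (5.5 - 5)/(3 - 5) × (5.5 - 7)/(3 - 7) = -0.093750
L_1(5.5) = (5.5 - 3)/(5 - 3) × (5.5 - 7)/(5 - 7) = 0.937500
L_2(5.5) = (5.5 - 3)/(7 - 3) × (5.5 - 5)/(7 - 5) = 0.156250

P(5.5) = (-7)×L_0(5.5) + 8×L_1(5.5) + (-2)×L_2(5.5)
P(5.5) = 7.843750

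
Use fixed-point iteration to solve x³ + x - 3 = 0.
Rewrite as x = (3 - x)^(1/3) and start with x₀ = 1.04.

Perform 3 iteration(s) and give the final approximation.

Equation: x³ + x - 3 = 0
Fixed-point form: x = (3 - x)^(1/3)
x₀ = 1.04

x_1 = g(1.040000) = 1.251465
x_2 = g(1.251465) = 1.204735
x_3 = g(1.204735) = 1.215373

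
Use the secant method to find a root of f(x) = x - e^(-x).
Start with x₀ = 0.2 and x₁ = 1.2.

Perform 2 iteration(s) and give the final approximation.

f(x) = x - e^(-x)
x₀ = 0.2, x₁ = 1.2

Secant formula: x_{n+1} = x_n - f(x_n)(x_n - x_{n-1})/(f(x_n) - f(x_{n-1}))

Iteration 1:
  f(0.200000) = -0.618731
  f(1.200000) = 0.898806
  x_2 = 1.200000 - 0.898806×(1.200000 - 0.200000)/(0.898806 - (-0.618731))
       = 0.607720
Iteration 2:
  f(1.200000) = 0.898806
  f(0.607720) = 0.063130
  x_3 = 0.607720 - 0.063130×(0.607720 - 1.200000)/(0.063130 - 0.898806)
       = 0.562978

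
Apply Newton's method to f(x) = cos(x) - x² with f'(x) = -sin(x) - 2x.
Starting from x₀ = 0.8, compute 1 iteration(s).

f(x) = cos(x) - x²
f'(x) = -sin(x) - 2x
x₀ = 0.8

Newton-Raphson formula: x_{n+1} = x_n - f(x_n)/f'(x_n)

Iteration 1:
  f(0.800000) = 0.056707
  f'(0.800000) = -2.317356
  x_1 = 0.800000 - 0.056707/(-2.317356) = 0.824470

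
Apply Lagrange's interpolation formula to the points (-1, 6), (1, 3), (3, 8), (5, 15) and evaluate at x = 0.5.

Lagrange interpolation formula:
P(x) = Σ yᵢ × Lᵢ(x)
where Lᵢ(x) = Π_{j≠i} (x - xⱼ)/(xᵢ - xⱼ)

L_0(0.5) = (0.5 - 1)/(-1 - 1) × (0.5 - 3)/(-1 - 3) × (0.5 - 5)/(-1 - 5) = 0.117188
L_1(0.5) = (0.5 - (-1))/(1 - (-1)) × (0.5 - 3)/(1 - 3) × (0.5 - 5)/(1 - 5) = 1.054688
L_2(0.5) = (0.5 - (-1))/(3 - (-1)) × (0.5 - 1)/(3 - 1) × (0.5 - 5)/(3 - 5) = -0.210938
L_3(0.5) = (0.5 - (-1))/(5 - (-1)) × (0.5 - 1)/(5 - 1) × (0.5 - 3)/(5 - 3) = 0.039062

P(0.5) = 6×L_0(0.5) + 3×L_1(0.5) + 8×L_2(0.5) + 15×L_3(0.5)
P(0.5) = 2.765625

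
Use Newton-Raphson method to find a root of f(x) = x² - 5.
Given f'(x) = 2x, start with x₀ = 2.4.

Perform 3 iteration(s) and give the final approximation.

f(x) = x² - 5
f'(x) = 2x
x₀ = 2.4

Newton-Raphson formula: x_{n+1} = x_n - f(x_n)/f'(x_n)

Iteration 1:
  f(2.400000) = 0.760000
  f'(2.400000) = 4.800000
  x_1 = 2.400000 - 0.760000/4.800000 = 2.241667
Iteration 2:
  f(2.241667) = 0.025069
  f'(2.241667) = 4.483333
  x_2 = 2.241667 - 0.025069/4.483333 = 2.236075
Iteration 3:
  f(2.236075) = 0.000031
  f'(2.236075) = 4.472150
  x_3 = 2.236075 - 0.000031/4.472150 = 2.236068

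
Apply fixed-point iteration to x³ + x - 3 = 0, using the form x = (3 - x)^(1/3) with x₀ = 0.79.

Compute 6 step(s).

Equation: x³ + x - 3 = 0
Fixed-point form: x = (3 - x)^(1/3)
x₀ = 0.79

x_1 = g(0.790000) = 1.302559
x_2 = g(1.302559) = 1.192884
x_3 = g(1.192884) = 1.218041
x_4 = g(1.218041) = 1.212363
x_5 = g(1.212363) = 1.213649
x_6 = g(1.213649) = 1.213358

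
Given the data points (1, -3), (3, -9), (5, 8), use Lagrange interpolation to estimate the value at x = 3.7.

Lagrange interpolation formula:
P(x) = Σ yᵢ × Lᵢ(x)
where Lᵢ(x) = Π_{j≠i} (x - xⱼ)/(xᵢ - xⱼ)

L_0(3.7) = (3.7 - 3)/(1 - 3) × (3.7 - 5)/(1 - 5) = -0.113750
L_1(3.7) = (3.7 - 1)/(3 - 1) × (3.7 - 5)/(3 - 5) = 0.877500
L_2(3.7) = (3.7 - 1)/(5 - 1) × (3.7 - 3)/(5 - 3) = 0.236250

P(3.7) = (-3)×L_0(3.7) + (-9)×L_1(3.7) + 8×L_2(3.7)
P(3.7) = -5.666250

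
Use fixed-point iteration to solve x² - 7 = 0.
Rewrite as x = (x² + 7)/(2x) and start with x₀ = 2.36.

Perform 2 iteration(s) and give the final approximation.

Equation: x² - 7 = 0
Fixed-point form: x = (x² + 7)/(2x)
x₀ = 2.36

x_1 = g(2.360000) = 2.663051
x_2 = g(2.663051) = 2.645808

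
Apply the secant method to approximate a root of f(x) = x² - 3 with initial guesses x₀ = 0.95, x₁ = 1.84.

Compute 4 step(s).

f(x) = x² - 3
x₀ = 0.95, x₁ = 1.84

Secant formula: x_{n+1} = x_n - f(x_n)(x_n - x_{n-1})/(f(x_n) - f(x_{n-1}))

Iteration 1:
  f(0.950000) = -2.097500
  f(1.840000) = 0.385600
  x_2 = 1.840000 - 0.385600×(1.840000 - 0.950000)/(0.385600 - (-2.097500))
       = 1.701792
Iteration 2:
  f(1.840000) = 0.385600
  f(1.701792) = -0.103904
  x_3 = 1.701792 - (-0.103904)×(1.701792 - 1.840000)/(-0.103904 - 0.385600)
       = 1.731129
Iteration 3:
  f(1.701792) = -0.103904
  f(1.731129) = -0.003194
  x_4 = 1.731129 - (-0.003194)×(1.731129 - 1.701792)/(-0.003194 - (-0.103904))
       = 1.732059
Iteration 4:
  f(1.731129) = -0.003194
  f(1.732059) = 0.000028
  x_5 = 1.732059 - 0.000028×(1.732059 - 1.731129)/(0.000028 - (-0.003194))
       = 1.732051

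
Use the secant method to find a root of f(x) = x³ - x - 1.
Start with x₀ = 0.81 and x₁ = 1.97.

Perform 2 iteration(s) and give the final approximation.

f(x) = x³ - x - 1
x₀ = 0.81, x₁ = 1.97

Secant formula: x_{n+1} = x_n - f(x_n)(x_n - x_{n-1})/(f(x_n) - f(x_{n-1}))

Iteration 1:
  f(0.810000) = -1.278559
  f(1.970000) = 4.675373
  x_2 = 1.970000 - 4.675373×(1.970000 - 0.810000)/(4.675373 - (-1.278559))
       = 1.059101
Iteration 2:
  f(1.970000) = 4.675373
  f(1.059101) = -0.871114
  x_3 = 1.059101 - (-0.871114)×(1.059101 - 1.970000)/(-0.871114 - 4.675373)
       = 1.202164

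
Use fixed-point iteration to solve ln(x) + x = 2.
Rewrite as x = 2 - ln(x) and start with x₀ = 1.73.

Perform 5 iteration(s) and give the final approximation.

Equation: ln(x) + x = 2
Fixed-point form: x = 2 - ln(x)
x₀ = 1.73

x_1 = g(1.730000) = 1.451879
x_2 = g(1.451879) = 1.627142
x_3 = g(1.627142) = 1.513175
x_4 = g(1.513175) = 1.585790
x_5 = g(1.585790) = 1.538917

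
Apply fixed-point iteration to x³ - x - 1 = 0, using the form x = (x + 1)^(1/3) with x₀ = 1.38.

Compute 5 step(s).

Equation: x³ - x - 1 = 0
Fixed-point form: x = (x + 1)^(1/3)
x₀ = 1.38

x_1 = g(1.380000) = 1.335136
x_2 = g(1.335136) = 1.326694
x_3 = g(1.326694) = 1.325093
x_4 = g(1.325093) = 1.324789
x_5 = g(1.324789) = 1.324731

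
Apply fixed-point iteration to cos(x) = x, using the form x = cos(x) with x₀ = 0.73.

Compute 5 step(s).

Equation: cos(x) = x
Fixed-point form: x = cos(x)
x₀ = 0.73

x_1 = g(0.730000) = 0.745174
x_2 = g(0.745174) = 0.734970
x_3 = g(0.734970) = 0.741851
x_4 = g(0.741851) = 0.737219
x_5 = g(0.737219) = 0.740341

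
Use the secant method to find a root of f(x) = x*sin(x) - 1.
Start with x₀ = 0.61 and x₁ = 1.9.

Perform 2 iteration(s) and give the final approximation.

f(x) = x*sin(x) - 1
x₀ = 0.61, x₁ = 1.9

Secant formula: x_{n+1} = x_n - f(x_n)(x_n - x_{n-1})/(f(x_n) - f(x_{n-1}))

Iteration 1:
  f(0.610000) = -0.650551
  f(1.900000) = 0.797970
  x_2 = 1.900000 - 0.797970×(1.900000 - 0.610000)/(0.797970 - (-0.650551))
       = 1.189357
Iteration 2:
  f(1.900000) = 0.797970
  f(1.189357) = 0.103877
  x_3 = 1.189357 - 0.103877×(1.189357 - 1.900000)/(0.103877 - 0.797970)
       = 1.083002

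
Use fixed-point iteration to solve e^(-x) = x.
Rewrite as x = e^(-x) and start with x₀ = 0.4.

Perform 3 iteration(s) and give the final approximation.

Equation: e^(-x) = x
Fixed-point form: x = e^(-x)
x₀ = 0.4

x_1 = g(0.400000) = 0.670320
x_2 = g(0.670320) = 0.511545
x_3 = g(0.511545) = 0.599569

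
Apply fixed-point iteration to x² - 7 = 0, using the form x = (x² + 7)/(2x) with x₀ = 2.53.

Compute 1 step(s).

Equation: x² - 7 = 0
Fixed-point form: x = (x² + 7)/(2x)
x₀ = 2.53

x_1 = g(2.530000) = 2.648399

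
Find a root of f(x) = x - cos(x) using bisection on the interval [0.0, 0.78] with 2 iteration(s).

f(x) = x - cos(x)
Initial interval: [0.0, 0.78]

Iteration 1:
  c_1 = (0.000000 + 0.780000)/2 = 0.390000
  f(c_1) = f(0.390000) = -0.534909
  f(a) × f(c) ≥ 0, new interval: [0.390000, 0.780000]
Iteration 2:
  c_2 = (0.390000 + 0.780000)/2 = 0.585000
  f(c_2) = f(0.585000) = -0.248712
  f(a) × f(c) ≥ 0, new interval: [0.585000, 0.780000]

After 2 iteration(s), the approximation is c_2 = 0.585000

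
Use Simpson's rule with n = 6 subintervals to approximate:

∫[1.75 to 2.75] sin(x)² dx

f(x) = sin(x)²
a = 1.75, b = 2.75, n = 6
h = (b - a)/n = 0.166667

Simpson's rule: (h/3)[f(x₀) + 4f(x₁) + 2f(x₂) + ... + f(xₙ)]

x_0 = 1.7500, f(x_0) = 0.968228, coefficient = 1
x_1 = 1.9167, f(x_1) = 0.885068, coefficient = 4
x_2 = 2.0833, f(x_2) = 0.759518, coefficient = 2
x_3 = 2.2500, f(x_3) = 0.605398, coefficient = 4
x_4 = 2.4167, f(x_4) = 0.439675, coefficient = 2
x_5 = 2.5833, f(x_5) = 0.280593, coefficient = 4
x_6 = 2.7500, f(x_6) = 0.145665, coefficient = 1

I ≈ (0.166667/3) × 10.596518 = 0.588695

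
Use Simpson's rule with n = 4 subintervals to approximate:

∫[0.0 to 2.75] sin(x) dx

f(x) = sin(x)
a = 0.0, b = 2.75, n = 4
h = (b - a)/n = 0.687500

Simpson's rule: (h/3)[f(x₀) + 4f(x₁) + 2f(x₂) + ... + f(xₙ)]

x_0 = 0.0000, f(x_0) = 0.000000, coefficient = 1
x_1 = 0.6875, f(x_1) = 0.634607, coefficient = 4
x_2 = 1.3750, f(x_2) = 0.980893, coefficient = 2
x_3 = 2.0625, f(x_3) = 0.881530, coefficient = 4
x_4 = 2.7500, f(x_4) = 0.381661, coefficient = 1

I ≈ (0.687500/3) × 8.407995 = 1.926832
Exact value: 1.924302
Error: 0.002530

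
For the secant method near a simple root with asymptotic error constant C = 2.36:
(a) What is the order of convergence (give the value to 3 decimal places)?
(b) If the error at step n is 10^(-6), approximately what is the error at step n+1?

(a) Secant method has superlinear convergence with order φ = (1+√5)/2 ≈ 1.618.
    This means |e_{n+1}| ≈ C|e_n|^1.618.

(b) With |e_n| = 10^(-6) and C = 2.36:
    |e_{n+1}| ≈ 2.36 × (10^(-6))^1.618 = 2.36 × 10^(-9.71)

(a) ≈ 1.618 (golden ratio); (b) |e_{n+1}| ≈ 4.621e-10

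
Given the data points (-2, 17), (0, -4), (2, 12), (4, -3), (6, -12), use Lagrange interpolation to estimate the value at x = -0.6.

Lagrange interpolation formula:
P(x) = Σ yᵢ × Lᵢ(x)
where Lᵢ(x) = Π_{j≠i} (x - xⱼ)/(xᵢ - xⱼ)

L_0(-0.6) = (-0.6 - 0)/(-2 - 0) × (-0.6 - 2)/(-2 - 2) × (-0.6 - 4)/(-2 - 4) × (-0.6 - 6)/(-2 - 6) = 0.123337
L_1(-0.6) = (-0.6 - (-2))/(0 - (-2)) × (-0.6 - 2)/(0 - 2) × (-0.6 - 4)/(0 - 4) × (-0.6 - 6)/(0 - 6) = 1.151150
L_2(-0.6) = (-0.6 - (-2))/(2 - (-2)) × (-0.6 - 0)/(2 - 0) × (-0.6 - 4)/(2 - 4) × (-0.6 - 6)/(2 - 6) = -0.398475
L_3(-0.6) = (-0.6 - (-2))/(4 - (-2)) × (-0.6 - 0)/(4 - 0) × (-0.6 - 2)/(4 - 2) × (-0.6 - 6)/(4 - 6) = 0.150150
L_4(-0.6) = (-0.6 - (-2))/(6 - (-2)) × (-0.6 - 0)/(6 - 0) × (-0.6 - 2)/(6 - 2) × (-0.6 - 4)/(6 - 4) = -0.026162

P(-0.6) = 17×L_0(-0.6) + (-4)×L_1(-0.6) + 12×L_2(-0.6) + (-3)×L_3(-0.6) + (-12)×L_4(-0.6)
P(-0.6) = -7.426062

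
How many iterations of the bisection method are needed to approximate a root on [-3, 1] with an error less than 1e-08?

We need (b-a)/2^n ≤ 1e-08
(1 - (-3))/2^n ≤ 1e-08
4/2^n ≤ 1e-08
2^n ≥ 400000000
n ≥ log₂(400000000) = 28.58
n ≥ 29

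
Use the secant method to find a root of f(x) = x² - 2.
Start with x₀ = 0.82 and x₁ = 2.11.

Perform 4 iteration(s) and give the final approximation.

f(x) = x² - 2
x₀ = 0.82, x₁ = 2.11

Secant formula: x_{n+1} = x_n - f(x_n)(x_n - x_{n-1})/(f(x_n) - f(x_{n-1}))

Iteration 1:
  f(0.820000) = -1.327600
  f(2.110000) = 2.452100
  x_2 = 2.110000 - 2.452100×(2.110000 - 0.820000)/(2.452100 - (-1.327600))
       = 1.273106
Iteration 2:
  f(2.110000) = 2.452100
  f(1.273106) = -0.379202
  x_3 = 1.273106 - (-0.379202)×(1.273106 - 2.110000)/(-0.379202 - 2.452100)
       = 1.385193
Iteration 3:
  f(1.273106) = -0.379202
  f(1.385193) = -0.081241
  x_4 = 1.385193 - (-0.081241)×(1.385193 - 1.273106)/(-0.081241 - (-0.379202))
       = 1.415754
Iteration 4:
  f(1.385193) = -0.081241
  f(1.415754) = 0.004360
  x_5 = 1.415754 - 0.004360×(1.415754 - 1.385193)/(0.004360 - (-0.081241))
       = 1.414198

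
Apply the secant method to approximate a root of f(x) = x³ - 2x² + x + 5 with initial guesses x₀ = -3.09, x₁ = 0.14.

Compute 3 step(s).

f(x) = x³ - 2x² + x + 5
x₀ = -3.09, x₁ = 0.14

Secant formula: x_{n+1} = x_n - f(x_n)(x_n - x_{n-1})/(f(x_n) - f(x_{n-1}))

Iteration 1:
  f(-3.090000) = -46.689829
  f(0.140000) = 5.103544
  x_2 = 0.140000 - 5.103544×(0.140000 - (-3.090000))/(5.103544 - (-46.689829))
       = -0.178273
Iteration 2:
  f(0.140000) = 5.103544
  f(-0.178273) = 4.752498
  x_3 = -0.178273 - 4.752498×(-0.178273 - 0.140000)/(4.752498 - 5.103544)
       = -4.487094
Iteration 3:
  f(-0.178273) = 4.752498
  f(-4.487094) = -130.098298
  x_4 = -4.487094 - (-130.098298)×(-4.487094 - (-0.178273))/(-130.098298 - 4.752498)
       = -0.330127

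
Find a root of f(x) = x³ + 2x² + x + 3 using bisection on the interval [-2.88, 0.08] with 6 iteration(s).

f(x) = x³ + 2x² + x + 3
Initial interval: [-2.88, 0.08]

Iteration 1:
  c_1 = (-2.880000 + 0.080000)/2 = -1.400000
  f(c_1) = f(-1.400000) = 2.776000
  f(a) × f(c) < 0, new interval: [-2.880000, -1.400000]
Iteration 2:
  c_2 = (-2.880000 + (-1.400000))/2 = -2.140000
  f(c_2) = f(-2.140000) = 0.218856
  f(a) × f(c) < 0, new interval: [-2.880000, -2.140000]
Iteration 3:
  c_3 = (-2.880000 + (-2.140000))/2 = -2.510000
  f(c_3) = f(-2.510000) = -2.723051
  f(a) × f(c) ≥ 0, new interval: [-2.510000, -2.140000]
Iteration 4:
  c_4 = (-2.510000 + (-2.140000))/2 = -2.325000
  f(c_4) = f(-2.325000) = -1.081828
  f(a) × f(c) ≥ 0, new interval: [-2.325000, -2.140000]
Iteration 5:
  c_5 = (-2.325000 + (-2.140000))/2 = -2.232500
  f(c_5) = f(-2.232500) = -0.391293
  f(a) × f(c) ≥ 0, new interval: [-2.232500, -2.140000]
Iteration 6:
  c_6 = (-2.232500 + (-2.140000))/2 = -2.186250
  f(c_6) = f(-2.186250) = -0.076467
  f(a) × f(c) ≥ 0, new interval: [-2.186250, -2.140000]

After 6 iteration(s), the approximation is c_6 = -2.186250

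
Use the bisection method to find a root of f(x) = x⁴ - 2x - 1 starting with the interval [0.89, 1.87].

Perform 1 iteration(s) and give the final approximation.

f(x) = x⁴ - 2x - 1
Initial interval: [0.89, 1.87]

Iteration 1:
  c_1 = (0.890000 + 1.870000)/2 = 1.380000
  f(c_1) = f(1.380000) = -0.133261
  f(a) × f(c) ≥ 0, new interval: [1.380000, 1.870000]

After 1 iteration(s), the approximation is c_1 = 1.380000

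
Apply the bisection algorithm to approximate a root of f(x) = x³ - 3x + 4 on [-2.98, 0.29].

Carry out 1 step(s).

f(x) = x³ - 3x + 4
Initial interval: [-2.98, 0.29]

Iteration 1:
  c_1 = (-2.980000 + 0.290000)/2 = -1.345000
  f(c_1) = f(-1.345000) = 5.601861
  f(a) × f(c) < 0, new interval: [-2.980000, -1.345000]

After 1 iteration(s), the approximation is c_1 = -1.345000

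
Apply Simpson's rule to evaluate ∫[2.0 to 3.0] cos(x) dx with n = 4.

f(x) = cos(x)
a = 2.0, b = 3.0, n = 4
h = (b - a)/n = 0.250000

Simpson's rule: (h/3)[f(x₀) + 4f(x₁) + 2f(x₂) + ... + f(xₙ)]

x_0 = 2.0000, f(x_0) = -0.416147, coefficient = 1
x_1 = 2.2500, f(x_1) = -0.628174, coefficient = 4
x_2 = 2.5000, f(x_2) = -0.801144, coefficient = 2
x_3 = 2.7500, f(x_3) = -0.924302, coefficient = 4
x_4 = 3.0000, f(x_4) = -0.989992, coefficient = 1

I ≈ (0.250000/3) × -9.218331 = -0.768194
Exact value: -0.768177
Error: 0.000017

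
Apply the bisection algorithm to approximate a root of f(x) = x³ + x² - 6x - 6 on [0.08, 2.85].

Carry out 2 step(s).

f(x) = x³ + x² - 6x - 6
Initial interval: [0.08, 2.85]

Iteration 1:
  c_1 = (0.080000 + 2.850000)/2 = 1.465000
  f(c_1) = f(1.465000) = -9.499555
  f(a) × f(c) ≥ 0, new interval: [1.465000, 2.850000]
Iteration 2:
  c_2 = (1.465000 + 2.850000)/2 = 2.157500
  f(c_2) = f(2.157500) = -4.247449
  f(a) × f(c) ≥ 0, new interval: [2.157500, 2.850000]

After 2 iteration(s), the approximation is c_2 = 2.157500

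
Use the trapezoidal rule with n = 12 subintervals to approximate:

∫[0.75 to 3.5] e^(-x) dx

f(x) = e^(-x)
a = 0.75, b = 3.5, n = 12
h = (b - a)/n = 0.229167

Trapezoidal rule: (h/2)[f(x₀) + 2f(x₁) + 2f(x₂) + ... + f(xₙ)]

x_0 = 0.7500, f(x_0) = 0.472367, coefficient = 1
x_1 = 0.9792, f(x_1) = 0.375624, coefficient = 2
x_2 = 1.2083, f(x_2) = 0.298695, coefficient = 2
x_3 = 1.4375, f(x_3) = 0.237521, coefficient = 2
x_4 = 1.6667, f(x_4) = 0.188876, coefficient = 2
x_5 = 1.8958, f(x_5) = 0.150193, coefficient = 2
x_6 = 2.1250, f(x_6) = 0.119433, coefficient = 2
x_7 = 2.3542, f(x_7) = 0.094973, coefficient = 2
x_8 = 2.5833, f(x_8) = 0.075522, coefficient = 2
x_9 = 2.8125, f(x_9) = 0.060055, coefficient = 2
x_10 = 3.0417, f(x_10) = 0.047755, coefficient = 2
x_11 = 3.2708, f(x_11) = 0.037975, coefficient = 2
x_12 = 3.5000, f(x_12) = 0.030197, coefficient = 1

I ≈ (0.229167/2) × 3.875805 = 0.444103
Exact value: 0.442169
Error: 0.001933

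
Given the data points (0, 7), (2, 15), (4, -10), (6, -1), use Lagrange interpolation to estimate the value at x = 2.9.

Lagrange interpolation formula:
P(x) = Σ yᵢ × Lᵢ(x)
where Lᵢ(x) = Π_{j≠i} (x - xⱼ)/(xᵢ - xⱼ)

L_0(2.9) = (2.9 - 2)/(0 - 2) × (2.9 - 4)/(0 - 4) × (2.9 - 6)/(0 - 6) = -0.063938
L_1(2.9) = (2.9 - 0)/(2 - 0) × (2.9 - 4)/(2 - 4) × (2.9 - 6)/(2 - 6) = 0.618062
L_2(2.9) = (2.9 - 0)/(4 - 0) × (2.9 - 2)/(4 - 2) × (2.9 - 6)/(4 - 6) = 0.505687
L_3(2.9) = (2.9 - 0)/(6 - 0) × (2.9 - 2)/(6 - 2) × (2.9 - 4)/(6 - 4) = -0.059812

P(2.9) = 7×L_0(2.9) + 15×L_1(2.9) + (-10)×L_2(2.9) + (-1)×L_3(2.9)
P(2.9) = 3.826312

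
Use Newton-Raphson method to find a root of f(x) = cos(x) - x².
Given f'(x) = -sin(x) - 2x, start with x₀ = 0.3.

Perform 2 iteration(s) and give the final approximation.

f(x) = cos(x) - x²
f'(x) = -sin(x) - 2x
x₀ = 0.3

Newton-Raphson formula: x_{n+1} = x_n - f(x_n)/f'(x_n)

Iteration 1:
  f(0.300000) = 0.865336
  f'(0.300000) = -0.895520
  x_1 = 0.300000 - 0.865336/(-0.895520) = 1.266295
Iteration 2:
  f(1.266295) = -1.303685
  f'(1.266295) = -3.486586
  x_2 = 1.266295 - (-1.303685)/(-3.486586) = 0.892380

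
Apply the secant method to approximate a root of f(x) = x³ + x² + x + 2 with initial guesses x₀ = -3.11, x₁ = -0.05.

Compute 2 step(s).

f(x) = x³ + x² + x + 2
x₀ = -3.11, x₁ = -0.05

Secant formula: x_{n+1} = x_n - f(x_n)(x_n - x_{n-1})/(f(x_n) - f(x_{n-1}))

Iteration 1:
  f(-3.110000) = -21.518131
  f(-0.050000) = 1.952375
  x_2 = -0.050000 - 1.952375×(-0.050000 - (-3.110000))/(1.952375 - (-21.518131))
       = -0.304544
Iteration 2:
  f(-0.050000) = 1.952375
  f(-0.304544) = 1.759958
  x_3 = -0.304544 - 1.759958×(-0.304544 - (-0.050000))/(1.759958 - 1.952375)
       = -2.632744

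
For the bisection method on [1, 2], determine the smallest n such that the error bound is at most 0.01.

We need (b-a)/2^n ≤ 0.01
(2 - 1)/2^n ≤ 0.01
1/2^n ≤ 0.01
2^n ≥ 100
n ≥ log₂(100) = 6.64
n ≥ 7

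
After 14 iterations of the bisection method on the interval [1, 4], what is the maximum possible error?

Bisection error bound: |error| ≤ (b-a)/2^n
|error| ≤ (4 - 1)/2^14 = 3/2^14
|error| ≤ 0.0001831055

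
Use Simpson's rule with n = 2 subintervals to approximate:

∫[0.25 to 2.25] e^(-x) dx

f(x) = e^(-x)
a = 0.25, b = 2.25, n = 2
h = (b - a)/n = 1.000000

Simpson's rule: (h/3)[f(x₀) + 4f(x₁) + 2f(x₂) + ... + f(xₙ)]

x_0 = 0.2500, f(x_0) = 0.778801, coefficient = 1
x_1 = 1.2500, f(x_1) = 0.286505, coefficient = 4
x_2 = 2.2500, f(x_2) = 0.105399, coefficient = 1

I ≈ (1.000000/3) × 2.030219 = 0.676740
Exact value: 0.673402
Error: 0.003338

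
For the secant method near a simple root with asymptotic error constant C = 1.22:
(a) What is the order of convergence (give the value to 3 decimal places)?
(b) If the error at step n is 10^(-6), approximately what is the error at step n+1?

(a) Secant method has superlinear convergence with order φ = (1+√5)/2 ≈ 1.618.
    This means |e_{n+1}| ≈ C|e_n|^1.618.

(b) With |e_n| = 10^(-6) and C = 1.22:
    |e_{n+1}| ≈ 1.22 × (10^(-6))^1.618 = 1.22 × 10^(-9.71)

(a) ≈ 1.618 (golden ratio); (b) |e_{n+1}| ≈ 2.389e-10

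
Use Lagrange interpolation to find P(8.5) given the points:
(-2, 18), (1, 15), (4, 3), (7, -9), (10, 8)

Lagrange interpolation formula:
P(x) = Σ yᵢ × Lᵢ(x)
where Lᵢ(x) = Π_{j≠i} (x - xⱼ)/(xᵢ - xⱼ)

L_0(8.5) = (8.5 - 1)/(-2 - 1) × (8.5 - 4)/(-2 - 4) × (8.5 - 7)/(-2 - 7) × (8.5 - 10)/(-2 - 10) = -0.039062
L_1(8.5) = (8.5 - (-2))/(1 - (-2)) × (8.5 - 4)/(1 - 4) × (8.5 - 7)/(1 - 7) × (8.5 - 10)/(1 - 10) = 0.218750
L_2(8.5) = (8.5 - (-2))/(4 - (-2)) × (8.5 - 1)/(4 - 1) × (8.5 - 7)/(4 - 7) × (8.5 - 10)/(4 - 10) = -0.546875
L_3(8.5) = (8.5 - (-2))/(7 - (-2)) × (8.5 - 1)/(7 - 1) × (8.5 - 4)/(7 - 4) × (8.5 - 10)/(7 - 10) = 1.093750
L_4(8.5) = (8.5 - (-2))/(10 - (-2)) × (8.5 - 1)/(10 - 1) × (8.5 - 4)/(10 - 4) × (8.5 - 7)/(10 - 7) = 0.273438

P(8.5) = 18×L_0(8.5) + 15×L_1(8.5) + 3×L_2(8.5) + (-9)×L_3(8.5) + 8×L_4(8.5)
P(8.5) = -6.718750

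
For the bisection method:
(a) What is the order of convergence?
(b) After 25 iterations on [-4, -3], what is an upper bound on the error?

(a) Bisection has linear (order 1) convergence; the error is halved each step.

(b) Error bound = (b-a)/2^n = (-3 - (-4))/2^{25}
    = 1/2^{25}

(a) 1 (linear); (b) error ≤ 2.98e-08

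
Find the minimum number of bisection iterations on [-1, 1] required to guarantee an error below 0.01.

We need (b-a)/2^n ≤ 0.01
(1 - (-1))/2^n ≤ 0.01
2/2^n ≤ 0.01
2^n ≥ 200
n ≥ log₂(200) = 7.64
n ≥ 8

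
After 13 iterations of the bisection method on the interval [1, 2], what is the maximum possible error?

Bisection error bound: |error| ≤ (b-a)/2^n
|error| ≤ (2 - 1)/2^13 = 1/2^13
|error| ≤ 0.0001220703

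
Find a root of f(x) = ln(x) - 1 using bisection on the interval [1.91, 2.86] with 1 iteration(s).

f(x) = ln(x) - 1
Initial interval: [1.91, 2.86]

Iteration 1:
  c_1 = (1.910000 + 2.860000)/2 = 2.385000
  f(c_1) = f(2.385000) = -0.130801
  f(a) × f(c) ≥ 0, new interval: [2.385000, 2.860000]

After 1 iteration(s), the approximation is c_1 = 2.385000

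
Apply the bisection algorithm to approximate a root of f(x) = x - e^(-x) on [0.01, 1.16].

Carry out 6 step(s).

f(x) = x - e^(-x)
Initial interval: [0.01, 1.16]

Iteration 1:
  c_1 = (0.010000 + 1.160000)/2 = 0.585000
  f(c_1) = f(0.585000) = 0.027894
  f(a) × f(c) < 0, new interval: [0.010000, 0.585000]
Iteration 2:
  c_2 = (0.010000 + 0.585000)/2 = 0.297500
  f(c_2) = f(0.297500) = -0.445173
  f(a) × f(c) ≥ 0, new interval: [0.297500, 0.585000]
Iteration 3:
  c_3 = (0.297500 + 0.585000)/2 = 0.441250
  f(c_3) = f(0.441250) = -0.201982
  f(a) × f(c) ≥ 0, new interval: [0.441250, 0.585000]
Iteration 4:
  c_4 = (0.441250 + 0.585000)/2 = 0.513125
  f(c_4) = f(0.513125) = -0.085497
  f(a) × f(c) ≥ 0, new interval: [0.513125, 0.585000]
Iteration 5:
  c_5 = (0.513125 + 0.585000)/2 = 0.549063
  f(c_5) = f(0.549063) = -0.028428
  f(a) × f(c) ≥ 0, new interval: [0.549063, 0.585000]
Iteration 6:
  c_6 = (0.549063 + 0.585000)/2 = 0.567031
  f(c_6) = f(0.567031) = -0.000176
  f(a) × f(c) ≥ 0, new interval: [0.567031, 0.585000]

After 6 iteration(s), the approximation is c_6 = 0.567031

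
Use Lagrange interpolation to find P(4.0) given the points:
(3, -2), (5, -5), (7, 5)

Lagrange interpolation formula:
P(x) = Σ yᵢ × Lᵢ(x)
where Lᵢ(x) = Π_{j≠i} (x - xⱼ)/(xᵢ - xⱼ)

L_0(4.0) = (4.0 - 5)/(3 - 5) × (4.0 - 7)/(3 - 7) = 0.375000
L_1(4.0) = (4.0 - 3)/(5 - 3) × (4.0 - 7)/(5 - 7) = 0.750000
L_2(4.0) = (4.0 - 3)/(7 - 3) × (4.0 - 5)/(7 - 5) = -0.125000

P(4.0) = (-2)×L_0(4.0) + (-5)×L_1(4.0) + 5×L_2(4.0)
P(4.0) = -5.125000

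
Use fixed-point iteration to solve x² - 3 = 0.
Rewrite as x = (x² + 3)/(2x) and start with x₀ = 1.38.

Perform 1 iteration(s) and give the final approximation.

Equation: x² - 3 = 0
Fixed-point form: x = (x² + 3)/(2x)
x₀ = 1.38

x_1 = g(1.380000) = 1.776957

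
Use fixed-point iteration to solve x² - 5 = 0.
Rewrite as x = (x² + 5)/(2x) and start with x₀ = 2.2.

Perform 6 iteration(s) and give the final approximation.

Equation: x² - 5 = 0
Fixed-point form: x = (x² + 5)/(2x)
x₀ = 2.2

x_1 = g(2.200000) = 2.236364
x_2 = g(2.236364) = 2.236068
x_3 = g(2.236068) = 2.236068
x_4 = g(2.236068) = 2.236068
x_5 = g(2.236068) = 2.236068
x_6 = g(2.236068) = 2.236068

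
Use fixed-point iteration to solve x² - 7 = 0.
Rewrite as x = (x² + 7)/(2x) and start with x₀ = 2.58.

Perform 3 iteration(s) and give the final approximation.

Equation: x² - 7 = 0
Fixed-point form: x = (x² + 7)/(2x)
x₀ = 2.58

x_1 = g(2.580000) = 2.646589
x_2 = g(2.646589) = 2.645751
x_3 = g(2.645751) = 2.645751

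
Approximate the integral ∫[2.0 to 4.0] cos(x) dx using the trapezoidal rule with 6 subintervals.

f(x) = cos(x)
a = 2.0, b = 4.0, n = 6
h = (b - a)/n = 0.333333

Trapezoidal rule: (h/2)[f(x₀) + 2f(x₁) + 2f(x₂) + ... + f(xₙ)]

x_0 = 2.0000, f(x_0) = -0.416147, coefficient = 1
x_1 = 2.3333, f(x_1) = -0.690758, coefficient = 2
x_2 = 2.6667, f(x_2) = -0.889327, coefficient = 2
x_3 = 3.0000, f(x_3) = -0.989992, coefficient = 2
x_4 = 3.3333, f(x_4) = -0.981674, coefficient = 2
x_5 = 3.6667, f(x_5) = -0.865287, coefficient = 2
x_6 = 4.0000, f(x_6) = -0.653644, coefficient = 1

I ≈ (0.333333/2) × -9.903867 = -1.650644
Exact value: -1.666100
Error: 0.015455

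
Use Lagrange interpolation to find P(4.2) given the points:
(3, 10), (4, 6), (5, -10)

Lagrange interpolation formula:
P(x) = Σ yᵢ × Lᵢ(x)
where Lᵢ(x) = Π_{j≠i} (x - xⱼ)/(xᵢ - xⱼ)

L_0(4.2) = (4.2 - 4)/(3 - 4) × (4.2 - 5)/(3 - 5) = -0.080000
L_1(4.2) = (4.2 - 3)/(4 - 3) × (4.2 - 5)/(4 - 5) = 0.960000
L_2(4.2) = (4.2 - 3)/(5 - 3) × (4.2 - 4)/(5 - 4) = 0.120000

P(4.2) = 10×L_0(4.2) + 6×L_1(4.2) + (-10)×L_2(4.2)
P(4.2) = 3.760000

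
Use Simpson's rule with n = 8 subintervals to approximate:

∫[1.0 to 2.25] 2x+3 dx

f(x) = 2x+3
a = 1.0, b = 2.25, n = 8
h = (b - a)/n = 0.156250

Simpson's rule: (h/3)[f(x₀) + 4f(x₁) + 2f(x₂) + ... + f(xₙ)]

x_0 = 1.0000, f(x_0) = 5.000000, coefficient = 1
x_1 = 1.1562, f(x_1) = 5.312500, coefficient = 4
x_2 = 1.3125, f(x_2) = 5.625000, coefficient = 2
x_3 = 1.4688, f(x_3) = 5.937500, coefficient = 4
x_4 = 1.6250, f(x_4) = 6.250000, coefficient = 2
x_5 = 1.7812, f(x_5) = 6.562500, coefficient = 4
x_6 = 1.9375, f(x_6) = 6.875000, coefficient = 2
x_7 = 2.0938, f(x_7) = 7.187500, coefficient = 4
x_8 = 2.2500, f(x_8) = 7.500000, coefficient = 1

I ≈ (0.156250/3) × 150.000000 = 7.812500
Exact value: 7.812500
Error: 0.000000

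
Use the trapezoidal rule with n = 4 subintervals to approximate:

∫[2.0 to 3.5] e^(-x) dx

f(x) = e^(-x)
a = 2.0, b = 3.5, n = 4
h = (b - a)/n = 0.375000

Trapezoidal rule: (h/2)[f(x₀) + 2f(x₁) + 2f(x₂) + ... + f(xₙ)]

x_0 = 2.0000, f(x_0) = 0.135335, coefficient = 1
x_1 = 2.3750, f(x_1) = 0.093014, coefficient = 2
x_2 = 2.7500, f(x_2) = 0.063928, coefficient = 2
x_3 = 3.1250, f(x_3) = 0.043937, coefficient = 2
x_4 = 3.5000, f(x_4) = 0.030197, coefficient = 1

I ≈ (0.375000/2) × 0.567291 = 0.106367
Exact value: 0.105138
Error: 0.001229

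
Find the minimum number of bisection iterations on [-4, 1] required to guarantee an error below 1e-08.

We need (b-a)/2^n ≤ 1e-08
(1 - (-4))/2^n ≤ 1e-08
5/2^n ≤ 1e-08
2^n ≥ 500000000
n ≥ log₂(500000000) = 28.90
n ≥ 29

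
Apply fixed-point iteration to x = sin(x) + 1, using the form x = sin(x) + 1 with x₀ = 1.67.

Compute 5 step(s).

Equation: x = sin(x) + 1
Fixed-point form: x = sin(x) + 1
x₀ = 1.67

x_1 = g(1.670000) = 1.995083
x_2 = g(1.995083) = 1.911332
x_3 = g(1.911332) = 1.942576
x_4 = g(1.942576) = 1.931682
x_5 = g(1.931682) = 1.935584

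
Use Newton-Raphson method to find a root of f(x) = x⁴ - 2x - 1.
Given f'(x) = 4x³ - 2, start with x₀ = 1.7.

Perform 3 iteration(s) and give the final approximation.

f(x) = x⁴ - 2x - 1
f'(x) = 4x³ - 2
x₀ = 1.7

Newton-Raphson formula: x_{n+1} = x_n - f(x_n)/f'(x_n)

Iteration 1:
  f(1.700000) = 3.952100
  f'(1.700000) = 17.652000
  x_1 = 1.700000 - 3.952100/17.652000 = 1.476110
Iteration 2:
  f(1.476110) = 0.795392
  f'(1.476110) = 10.865198
  x_2 = 1.476110 - 0.795392/10.865198 = 1.402905
Iteration 3:
  f(1.402905) = 0.067773
  f'(1.402905) = 9.044464
  x_3 = 1.402905 - 0.067773/9.044464 = 1.395412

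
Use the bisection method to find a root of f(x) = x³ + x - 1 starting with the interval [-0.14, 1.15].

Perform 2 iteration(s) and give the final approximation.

f(x) = x³ + x - 1
Initial interval: [-0.14, 1.15]

Iteration 1:
  c_1 = (-0.140000 + 1.150000)/2 = 0.505000
  f(c_1) = f(0.505000) = -0.366212
  f(a) × f(c) ≥ 0, new interval: [0.505000, 1.150000]
Iteration 2:
  c_2 = (0.505000 + 1.150000)/2 = 0.827500
  f(c_2) = f(0.827500) = 0.394136
  f(a) × f(c) < 0, new interval: [0.505000, 0.827500]

After 2 iteration(s), the approximation is c_2 = 0.827500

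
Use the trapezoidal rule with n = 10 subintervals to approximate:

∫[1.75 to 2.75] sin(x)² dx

f(x) = sin(x)²
a = 1.75, b = 2.75, n = 10
h = (b - a)/n = 0.100000

Trapezoidal rule: (h/2)[f(x₀) + 2f(x₁) + 2f(x₂) + ... + f(xₙ)]

x_0 = 1.7500, f(x_0) = 0.968228, coefficient = 1
x_1 = 1.8500, f(x_1) = 0.924050, coefficient = 2
x_2 = 1.9500, f(x_2) = 0.862966, coefficient = 2
x_3 = 2.0500, f(x_3) = 0.787412, coefficient = 2
x_4 = 2.1500, f(x_4) = 0.700400, coefficient = 2
x_5 = 2.2500, f(x_5) = 0.605398, coefficient = 2
x_6 = 2.3500, f(x_6) = 0.506194, coefficient = 2
x_7 = 2.4500, f(x_7) = 0.406744, coefficient = 2
x_8 = 2.5500, f(x_8) = 0.311011, coefficient = 2
x_9 = 2.6500, f(x_9) = 0.222813, coefficient = 2
x_10 = 2.7500, f(x_10) = 0.145665, coefficient = 1

I ≈ (0.100000/2) × 11.767869 = 0.588393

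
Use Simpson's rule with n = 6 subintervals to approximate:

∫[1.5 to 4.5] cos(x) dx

f(x) = cos(x)
a = 1.5, b = 4.5, n = 6
h = (b - a)/n = 0.500000

Simpson's rule: (h/3)[f(x₀) + 4f(x₁) + 2f(x₂) + ... + f(xₙ)]

x_0 = 1.5000, f(x_0) = 0.070737, coefficient = 1
x_1 = 2.0000, f(x_1) = -0.416147, coefficient = 4
x_2 = 2.5000, f(x_2) = -0.801144, coefficient = 2
x_3 = 3.0000, f(x_3) = -0.989992, coefficient = 4
x_4 = 3.5000, f(x_4) = -0.936457, coefficient = 2
x_5 = 4.0000, f(x_5) = -0.653644, coefficient = 4
x_6 = 4.5000, f(x_6) = -0.210796, coefficient = 1

I ≈ (0.500000/3) × -11.854391 = -1.975732
Exact value: -1.975025
Error: 0.000707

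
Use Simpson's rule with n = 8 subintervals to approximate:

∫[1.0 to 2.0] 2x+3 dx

f(x) = 2x+3
a = 1.0, b = 2.0, n = 8
h = (b - a)/n = 0.125000

Simpson's rule: (h/3)[f(x₀) + 4f(x₁) + 2f(x₂) + ... + f(xₙ)]

x_0 = 1.0000, f(x_0) = 5.000000, coefficient = 1
x_1 = 1.1250, f(x_1) = 5.250000, coefficient = 4
x_2 = 1.2500, f(x_2) = 5.500000, coefficient = 2
x_3 = 1.3750, f(x_3) = 5.750000, coefficient = 4
x_4 = 1.5000, f(x_4) = 6.000000, coefficient = 2
x_5 = 1.6250, f(x_5) = 6.250000, coefficient = 4
x_6 = 1.7500, f(x_6) = 6.500000, coefficient = 2
x_7 = 1.8750, f(x_7) = 6.750000, coefficient = 4
x_8 = 2.0000, f(x_8) = 7.000000, coefficient = 1

I ≈ (0.125000/3) × 144.000000 = 6.000000
Exact value: 6.000000
Error: 0.000000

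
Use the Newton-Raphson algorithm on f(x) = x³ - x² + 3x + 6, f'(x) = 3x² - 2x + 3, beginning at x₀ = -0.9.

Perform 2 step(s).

f(x) = x³ - x² + 3x + 6
f'(x) = 3x² - 2x + 3
x₀ = -0.9

Newton-Raphson formula: x_{n+1} = x_n - f(x_n)/f'(x_n)

Iteration 1:
  f(-0.900000) = 1.761000
  f'(-0.900000) = 7.230000
  x_1 = -0.900000 - 1.761000/7.230000 = -1.143568
Iteration 2:
  f(-1.143568) = -0.233955
  f'(-1.143568) = 9.210383
  x_2 = -1.143568 - (-0.233955)/9.210383 = -1.118167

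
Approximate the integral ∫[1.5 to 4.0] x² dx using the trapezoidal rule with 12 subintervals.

f(x) = x²
a = 1.5, b = 4.0, n = 12
h = (b - a)/n = 0.208333

Trapezoidal rule: (h/2)[f(x₀) + 2f(x₁) + 2f(x₂) + ... + f(xₙ)]

x_0 = 1.5000, f(x_0) = 2.250000, coefficient = 1
x_1 = 1.7083, f(x_1) = 2.918403, coefficient = 2
x_2 = 1.9167, f(x_2) = 3.673611, coefficient = 2
x_3 = 2.1250, f(x_3) = 4.515625, coefficient = 2
x_4 = 2.3333, f(x_4) = 5.444444, coefficient = 2
x_5 = 2.5417, f(x_5) = 6.460069, coefficient = 2
x_6 = 2.7500, f(x_6) = 7.562500, coefficient = 2
x_7 = 2.9583, f(x_7) = 8.751736, coefficient = 2
x_8 = 3.1667, f(x_8) = 10.027778, coefficient = 2
x_9 = 3.3750, f(x_9) = 11.390625, coefficient = 2
x_10 = 3.5833, f(x_10) = 12.840278, coefficient = 2
x_11 = 3.7917, f(x_11) = 14.376736, coefficient = 2
x_12 = 4.0000, f(x_12) = 16.000000, coefficient = 1

I ≈ (0.208333/2) × 194.173611 = 20.226418
Exact value: 20.208333
Error: 0.018084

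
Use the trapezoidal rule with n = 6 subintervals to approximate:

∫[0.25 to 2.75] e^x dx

f(x) = e^x
a = 0.25, b = 2.75, n = 6
h = (b - a)/n = 0.416667

Trapezoidal rule: (h/2)[f(x₀) + 2f(x₁) + 2f(x₂) + ... + f(xₙ)]

x_0 = 0.2500, f(x_0) = 1.284025, coefficient = 1
x_1 = 0.6667, f(x_1) = 1.947734, coefficient = 2
x_2 = 1.0833, f(x_2) = 2.954512, coefficient = 2
x_3 = 1.5000, f(x_3) = 4.481689, coefficient = 2
x_4 = 1.9167, f(x_4) = 6.798260, coefficient = 2
x_5 = 2.3333, f(x_5) = 10.312259, coefficient = 2
x_6 = 2.7500, f(x_6) = 15.642632, coefficient = 1

I ≈ (0.416667/2) × 69.915563 = 14.565742
Exact value: 14.358606
Error: 0.207136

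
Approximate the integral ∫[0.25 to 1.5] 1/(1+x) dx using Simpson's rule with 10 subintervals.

f(x) = 1/(1+x)
a = 0.25, b = 1.5, n = 10
h = (b - a)/n = 0.125000

Simpson's rule: (h/3)[f(x₀) + 4f(x₁) + 2f(x₂) + ... + f(xₙ)]

x_0 = 0.2500, f(x_0) = 0.800000, coefficient = 1
x_1 = 0.3750, f(x_1) = 0.727273, coefficient = 4
x_2 = 0.5000, f(x_2) = 0.666667, coefficient = 2
x_3 = 0.6250, f(x_3) = 0.615385, coefficient = 4
x_4 = 0.7500, f(x_4) = 0.571429, coefficient = 2
x_5 = 0.8750, f(x_5) = 0.533333, coefficient = 4
x_6 = 1.0000, f(x_6) = 0.500000, coefficient = 2
x_7 = 1.1250, f(x_7) = 0.470588, coefficient = 4
x_8 = 1.2500, f(x_8) = 0.444444, coefficient = 2
x_9 = 1.3750, f(x_9) = 0.421053, coefficient = 4
x_10 = 1.5000, f(x_10) = 0.400000, coefficient = 1

I ≈ (0.125000/3) × 16.635606 = 0.693150
Exact value: 0.693147
Error: 0.000003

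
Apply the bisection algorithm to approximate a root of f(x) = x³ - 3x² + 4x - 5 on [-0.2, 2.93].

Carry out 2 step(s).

f(x) = x³ - 3x² + 4x - 5
Initial interval: [-0.2, 2.93]

Iteration 1:
  c_1 = (-0.200000 + 2.930000)/2 = 1.365000
  f(c_1) = f(1.365000) = -2.586373
  f(a) × f(c) ≥ 0, new interval: [1.365000, 2.930000]
Iteration 2:
  c_2 = (1.365000 + 2.930000)/2 = 2.147500
  f(c_2) = f(2.147500) = -0.341522
  f(a) × f(c) ≥ 0, new interval: [2.147500, 2.930000]

After 2 iteration(s), the approximation is c_2 = 2.147500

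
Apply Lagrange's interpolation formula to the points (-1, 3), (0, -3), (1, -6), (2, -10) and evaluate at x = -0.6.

Lagrange interpolation formula:
P(x) = Σ yᵢ × Lᵢ(x)
where Lᵢ(x) = Π_{j≠i} (x - xⱼ)/(xᵢ - xⱼ)

L_0(-0.6) = (-0.6 - 0)/(-1 - 0) × (-0.6 - 1)/(-1 - 1) × (-0.6 - 2)/(-1 - 2) = 0.416000
L_1(-0.6) = (-0.6 - (-1))/(0 - (-1)) × (-0.6 - 1)/(0 - 1) × (-0.6 - 2)/(0 - 2) = 0.832000
L_2(-0.6) = (-0.6 - (-1))/(1 - (-1)) × (-0.6 - 0)/(1 - 0) × (-0.6 - 2)/(1 - 2) = -0.312000
L_3(-0.6) = (-0.6 - (-1))/(2 - (-1)) × (-0.6 - 0)/(2 - 0) × (-0.6 - 1)/(2 - 1) = 0.064000

P(-0.6) = 3×L_0(-0.6) + (-3)×L_1(-0.6) + (-6)×L_2(-0.6) + (-10)×L_3(-0.6)
P(-0.6) = -0.016000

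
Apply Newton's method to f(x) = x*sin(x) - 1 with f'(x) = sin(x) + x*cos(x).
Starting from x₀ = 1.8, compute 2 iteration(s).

f(x) = x*sin(x) - 1
f'(x) = sin(x) + x*cos(x)
x₀ = 1.8

Newton-Raphson formula: x_{n+1} = x_n - f(x_n)/f'(x_n)

Iteration 1:
  f(1.800000) = 0.752926
  f'(1.800000) = 0.564884
  x_1 = 1.800000 - 0.752926/0.564884 = 0.467114
Iteration 2:
  f(0.467114) = -0.789653
  f'(0.467114) = 0.867384
  x_2 = 0.467114 - (-0.789653)/0.867384 = 1.377499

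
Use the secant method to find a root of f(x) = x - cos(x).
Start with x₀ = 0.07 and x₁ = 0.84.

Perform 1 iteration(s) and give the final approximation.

f(x) = x - cos(x)
x₀ = 0.07, x₁ = 0.84

Secant formula: x_{n+1} = x_n - f(x_n)(x_n - x_{n-1})/(f(x_n) - f(x_{n-1}))

Iteration 1:
  f(0.070000) = -0.927551
  f(0.840000) = 0.172537
  x_2 = 0.840000 - 0.172537×(0.840000 - 0.070000)/(0.172537 - (-0.927551))
       = 0.719234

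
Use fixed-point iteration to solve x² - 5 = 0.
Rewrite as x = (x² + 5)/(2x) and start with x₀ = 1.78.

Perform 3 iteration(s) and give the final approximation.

Equation: x² - 5 = 0
Fixed-point form: x = (x² + 5)/(2x)
x₀ = 1.78

x_1 = g(1.780000) = 2.294494
x_2 = g(2.294494) = 2.236812
x_3 = g(2.236812) = 2.236068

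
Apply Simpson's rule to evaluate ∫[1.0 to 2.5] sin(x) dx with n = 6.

f(x) = sin(x)
a = 1.0, b = 2.5, n = 6
h = (b - a)/n = 0.250000

Simpson's rule: (h/3)[f(x₀) + 4f(x₁) + 2f(x₂) + ... + f(xₙ)]

x_0 = 1.0000, f(x_0) = 0.841471, coefficient = 1
x_1 = 1.2500, f(x_1) = 0.948985, coefficient = 4
x_2 = 1.5000, f(x_2) = 0.997495, coefficient = 2
x_3 = 1.7500, f(x_3) = 0.983986, coefficient = 4
x_4 = 2.0000, f(x_4) = 0.909297, coefficient = 2
x_5 = 2.2500, f(x_5) = 0.778073, coefficient = 4
x_6 = 2.5000, f(x_6) = 0.598472, coefficient = 1

I ≈ (0.250000/3) × 16.097703 = 1.341475
Exact value: 1.341446
Error: 0.000029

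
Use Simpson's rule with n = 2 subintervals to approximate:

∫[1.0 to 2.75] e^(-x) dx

f(x) = e^(-x)
a = 1.0, b = 2.75, n = 2
h = (b - a)/n = 0.875000

Simpson's rule: (h/3)[f(x₀) + 4f(x₁) + 2f(x₂) + ... + f(xₙ)]

x_0 = 1.0000, f(x_0) = 0.367879, coefficient = 1
x_1 = 1.8750, f(x_1) = 0.153355, coefficient = 4
x_2 = 2.7500, f(x_2) = 0.063928, coefficient = 1

I ≈ (0.875000/3) × 1.045227 = 0.304858
Exact value: 0.303952
Error: 0.000906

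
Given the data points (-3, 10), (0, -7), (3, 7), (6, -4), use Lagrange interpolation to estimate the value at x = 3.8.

Lagrange interpolation formula:
P(x) = Σ yᵢ × Lᵢ(x)
where Lᵢ(x) = Π_{j≠i} (x - xⱼ)/(xᵢ - xⱼ)

L_0(3.8) = (3.8 - 0)/(-3 - 0) × (3.8 - 3)/(-3 - 3) × (3.8 - 6)/(-3 - 6) = 0.041284
L_1(3.8) = (3.8 - (-3))/(0 - (-3)) × (3.8 - 3)/(0 - 3) × (3.8 - 6)/(0 - 6) = -0.221630
L_2(3.8) = (3.8 - (-3))/(3 - (-3)) × (3.8 - 0)/(3 - 0) × (3.8 - 6)/(3 - 6) = 1.052741
L_3(3.8) = (3.8 - (-3))/(6 - (-3)) × (3.8 - 0)/(6 - 0) × (3.8 - 3)/(6 - 3) = 0.127605

P(3.8) = 10×L_0(3.8) + (-7)×L_1(3.8) + 7×L_2(3.8) + (-4)×L_3(3.8)
P(3.8) = 8.823012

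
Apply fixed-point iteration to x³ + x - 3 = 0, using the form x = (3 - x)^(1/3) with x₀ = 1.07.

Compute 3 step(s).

Equation: x³ + x - 3 = 0
Fixed-point form: x = (3 - x)^(1/3)
x₀ = 1.07

x_1 = g(1.070000) = 1.245047
x_2 = g(1.245047) = 1.206207
x_3 = g(1.206207) = 1.215041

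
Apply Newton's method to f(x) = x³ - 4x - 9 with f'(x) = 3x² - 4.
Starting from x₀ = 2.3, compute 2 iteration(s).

f(x) = x³ - 4x - 9
f'(x) = 3x² - 4
x₀ = 2.3

Newton-Raphson formula: x_{n+1} = x_n - f(x_n)/f'(x_n)

Iteration 1:
  f(2.300000) = -6.033000
  f'(2.300000) = 11.870000
  x_1 = 2.300000 - (-6.033000)/11.870000 = 2.808256
Iteration 2:
  f(2.808256) = 1.913732
  f'(2.808256) = 19.658907
  x_2 = 2.808256 - 1.913732/19.658907 = 2.710909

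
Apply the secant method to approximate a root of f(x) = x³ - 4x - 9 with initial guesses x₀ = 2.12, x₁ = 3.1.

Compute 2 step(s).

f(x) = x³ - 4x - 9
x₀ = 2.12, x₁ = 3.1

Secant formula: x_{n+1} = x_n - f(x_n)(x_n - x_{n-1})/(f(x_n) - f(x_{n-1}))

Iteration 1:
  f(2.120000) = -7.951872
  f(3.100000) = 8.391000
  x_2 = 3.100000 - 8.391000×(3.100000 - 2.120000)/(8.391000 - (-7.951872))
       = 2.596834
Iteration 2:
  f(3.100000) = 8.391000
  f(2.596834) = -1.875467
  x_3 = 2.596834 - (-1.875467)×(2.596834 - 3.100000)/(-1.875467 - 8.391000)
       = 2.688752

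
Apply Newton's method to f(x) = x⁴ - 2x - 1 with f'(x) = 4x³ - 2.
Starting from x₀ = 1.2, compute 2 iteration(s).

f(x) = x⁴ - 2x - 1
f'(x) = 4x³ - 2
x₀ = 1.2

Newton-Raphson formula: x_{n+1} = x_n - f(x_n)/f'(x_n)

Iteration 1:
  f(1.200000) = -1.326400
  f'(1.200000) = 4.912000
  x_1 = 1.200000 - (-1.326400)/4.912000 = 1.470033
Iteration 2:
  f(1.470033) = 0.729838
  f'(1.470033) = 10.706937
  x_2 = 1.470033 - 0.729838/10.706937 = 1.401868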